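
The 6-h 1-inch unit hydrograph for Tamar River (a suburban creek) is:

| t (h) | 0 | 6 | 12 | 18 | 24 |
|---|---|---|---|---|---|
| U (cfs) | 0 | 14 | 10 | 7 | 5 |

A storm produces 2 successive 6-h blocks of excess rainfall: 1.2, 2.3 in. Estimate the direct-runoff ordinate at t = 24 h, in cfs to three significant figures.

By discrete convolution, Q_j = Σ (P_i / 1 in) · U_{j−i}.
At t = 24 h (j=4): Q = (1.2/1)·5 + (2.3/1)·7 = 22.1 cfs.

Q ≈ 22.1 cfs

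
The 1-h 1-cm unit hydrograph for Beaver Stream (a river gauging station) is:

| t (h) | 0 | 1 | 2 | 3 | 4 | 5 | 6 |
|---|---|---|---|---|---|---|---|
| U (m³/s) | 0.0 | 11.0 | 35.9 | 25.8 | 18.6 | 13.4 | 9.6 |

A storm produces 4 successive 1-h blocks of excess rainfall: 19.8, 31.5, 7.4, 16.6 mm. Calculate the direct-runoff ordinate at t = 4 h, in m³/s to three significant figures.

Q ≈ 163 m³/s

By discrete convolution, Q_j = Σ (P_i / 10 mm) · U_{j−i}.
At t = 4 h (j=4): Q = (19.8/10)·18.6 + (31.5/10)·25.8 + (7.4/10)·35.9 + (16.6/10)·11.0 = 163 m³/s.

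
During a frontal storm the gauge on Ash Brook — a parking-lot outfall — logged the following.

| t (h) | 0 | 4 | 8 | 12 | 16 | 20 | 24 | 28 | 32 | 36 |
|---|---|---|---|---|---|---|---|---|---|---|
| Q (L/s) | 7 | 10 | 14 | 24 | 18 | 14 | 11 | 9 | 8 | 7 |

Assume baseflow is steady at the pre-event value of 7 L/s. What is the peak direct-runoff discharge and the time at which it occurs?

Subtracting baseflow gives direct-runoff ordinates: 0.0, 3.0, 7.0, 17.0, 11.0, 7.0, 4.0, 2.0, 1.0, 0.0 L/s.
The maximum is 17.0 L/s, occurring at the reading for t = 12 h.

Q_p = 17.0 L/s at t = 12 h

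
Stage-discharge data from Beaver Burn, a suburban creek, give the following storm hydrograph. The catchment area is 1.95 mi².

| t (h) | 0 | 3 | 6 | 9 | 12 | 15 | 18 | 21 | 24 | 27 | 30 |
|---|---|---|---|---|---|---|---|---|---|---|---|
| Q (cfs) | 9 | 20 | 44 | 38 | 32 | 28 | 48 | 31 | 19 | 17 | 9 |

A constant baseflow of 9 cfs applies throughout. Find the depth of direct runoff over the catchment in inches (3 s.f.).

d ≈ 0.467 in

Direct runoff: 0.0, 11.0, 35.0, 29.0, 23.0, 19.0, 39.0, 22.0, 10.0, 8.0, 0.0 cfs; ΣQ_DR = 196.0 cfs.
V = ΣQ_DR · Δt = 196.0 × 10800 s = 2.117 × 10^6 ft³.
Over A = 1.95 mi², depth = V / A = 0.467 in.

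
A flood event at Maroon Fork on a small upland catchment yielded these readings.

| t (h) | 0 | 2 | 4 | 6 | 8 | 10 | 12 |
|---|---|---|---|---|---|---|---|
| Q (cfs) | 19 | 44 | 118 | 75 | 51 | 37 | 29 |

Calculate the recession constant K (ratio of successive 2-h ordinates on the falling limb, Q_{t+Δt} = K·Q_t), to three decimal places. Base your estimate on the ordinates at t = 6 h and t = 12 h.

K ≈ 0.729

Using the recession-limb readings at t = 6 h and t = 12 h: Q falls from 75 to 29 cfs over 3 intervals.
K = (Q₂/Q₁)^(1/3) = (29/75)^(1/3) = 0.729.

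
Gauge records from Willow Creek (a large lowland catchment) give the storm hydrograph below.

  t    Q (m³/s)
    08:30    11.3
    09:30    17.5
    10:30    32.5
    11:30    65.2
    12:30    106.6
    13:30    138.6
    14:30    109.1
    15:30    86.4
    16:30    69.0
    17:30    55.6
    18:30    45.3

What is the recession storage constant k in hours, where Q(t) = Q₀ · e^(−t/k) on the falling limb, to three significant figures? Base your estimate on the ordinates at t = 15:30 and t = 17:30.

On the falling limb, Q drops from 86.4 to 55.6 m³/s between t = 15:30 and t = 17:30 (Δt = 2 h).
k = −Δt / ln(Q₂/Q₁) = −2 / ln(55.6/86.4) = 4.54 h.

k ≈ 4.54 h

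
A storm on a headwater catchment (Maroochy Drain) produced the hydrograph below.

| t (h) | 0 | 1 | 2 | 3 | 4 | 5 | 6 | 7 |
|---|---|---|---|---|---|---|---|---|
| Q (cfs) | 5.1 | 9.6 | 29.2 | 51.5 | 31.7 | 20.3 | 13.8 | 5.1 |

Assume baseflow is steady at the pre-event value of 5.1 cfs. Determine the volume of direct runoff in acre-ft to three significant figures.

V ≈ 10.4 acre-ft

Direct-runoff ordinates (Q − Q_b): 0.0, 4.5, 24.1, 46.4, 26.6, 15.2, 8.7, 0.0 cfs.
ΣQ_DR = 125.5 cfs.
With Δt = 1 h = 3600 s, V = ΣQ_DR · Δt = 125.5 × 3600 = 4.52 × 10^5 ft³ = 10.4 acre-ft.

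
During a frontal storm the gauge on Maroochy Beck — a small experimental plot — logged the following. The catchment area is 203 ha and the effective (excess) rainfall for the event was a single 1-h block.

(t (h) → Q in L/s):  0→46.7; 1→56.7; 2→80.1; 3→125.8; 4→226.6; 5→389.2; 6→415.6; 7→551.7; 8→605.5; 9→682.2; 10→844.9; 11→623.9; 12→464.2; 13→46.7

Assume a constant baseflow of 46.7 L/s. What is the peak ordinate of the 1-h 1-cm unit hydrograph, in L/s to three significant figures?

U_p ≈ 999 L/s

Direct runoff: 0.0, 10.0, 33.4, 79.1, 179.9, 342.5, 368.9, 505.0, 558.8, 635.5, 798.2, 577.2, 417.5, 0.0 L/s; ΣQ_DR = 4506 L/s, peak = 798.2 L/s.
Runoff depth d = ΣQ_DR·Δt / A = 4506 × 3600 / (203 ha) = 7.991 mm.
The 1-cm UH is the DRH scaled by (10 mm)/d, so U_p = 798.2 × 10/7.991 = 999 L/s.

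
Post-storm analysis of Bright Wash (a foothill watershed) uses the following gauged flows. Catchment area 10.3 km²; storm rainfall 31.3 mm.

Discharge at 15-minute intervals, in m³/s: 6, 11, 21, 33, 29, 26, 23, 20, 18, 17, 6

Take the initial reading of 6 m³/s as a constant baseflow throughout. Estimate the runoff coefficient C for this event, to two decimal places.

C ≈ 0.40

ΣQ_DR = 144.0 m³/s; V = ΣQ_DR·Δt = 1.296 × 10^5 m³.
Runoff depth d = V / A = 12.58 mm.
C = d / P = 12.58 / 31.3 = 0.40.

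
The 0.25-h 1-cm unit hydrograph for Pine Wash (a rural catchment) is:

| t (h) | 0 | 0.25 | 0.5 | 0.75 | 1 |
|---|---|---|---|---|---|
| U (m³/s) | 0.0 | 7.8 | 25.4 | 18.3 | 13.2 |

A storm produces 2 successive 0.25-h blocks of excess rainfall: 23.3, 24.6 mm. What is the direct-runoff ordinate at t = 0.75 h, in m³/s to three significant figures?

By discrete convolution, Q_j = Σ (P_i / 10 mm) · U_{j−i}.
At t = 0.75 h (j=3): Q = (23.3/10)·18.3 + (24.6/10)·25.4 = 105 m³/s.

Q ≈ 105 m³/s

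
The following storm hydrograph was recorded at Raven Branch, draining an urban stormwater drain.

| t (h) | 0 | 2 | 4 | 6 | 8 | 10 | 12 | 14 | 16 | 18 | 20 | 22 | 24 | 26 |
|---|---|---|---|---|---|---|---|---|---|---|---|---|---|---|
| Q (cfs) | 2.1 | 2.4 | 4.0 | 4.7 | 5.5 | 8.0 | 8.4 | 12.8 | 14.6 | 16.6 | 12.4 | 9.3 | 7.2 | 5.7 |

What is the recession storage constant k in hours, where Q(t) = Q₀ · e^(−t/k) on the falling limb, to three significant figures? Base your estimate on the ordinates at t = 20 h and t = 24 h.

On the falling limb, Q drops from 12.4 to 7.2 cfs between t = 20 h and t = 24 h (Δt = 4 h).
k = −Δt / ln(Q₂/Q₁) = −4 / ln(7.2/12.4) = 7.36 h.

k ≈ 7.36 h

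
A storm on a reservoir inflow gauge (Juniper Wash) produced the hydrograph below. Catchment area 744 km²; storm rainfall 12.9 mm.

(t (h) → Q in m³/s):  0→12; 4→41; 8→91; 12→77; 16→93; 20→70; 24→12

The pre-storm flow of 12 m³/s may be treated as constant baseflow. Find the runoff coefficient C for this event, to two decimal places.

ΣQ_DR = 312.0 m³/s; V = ΣQ_DR·Δt = 4.493 × 10^6 m³.
Runoff depth d = V / A = 6.039 mm.
C = d / P = 6.039 / 12.9 = 0.47.

C ≈ 0.47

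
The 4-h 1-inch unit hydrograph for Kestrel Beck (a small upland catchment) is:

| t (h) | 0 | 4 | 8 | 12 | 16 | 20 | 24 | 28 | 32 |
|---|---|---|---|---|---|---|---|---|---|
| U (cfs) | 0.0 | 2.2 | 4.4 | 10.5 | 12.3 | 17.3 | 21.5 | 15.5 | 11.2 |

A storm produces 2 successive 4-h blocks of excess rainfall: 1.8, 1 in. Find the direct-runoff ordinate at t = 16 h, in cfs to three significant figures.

Q ≈ 32.6 cfs

By discrete convolution, Q_j = Σ (P_i / 1 in) · U_{j−i}.
At t = 16 h (j=4): Q = (1.8/1)·12.3 + (1/1)·10.5 = 32.6 cfs.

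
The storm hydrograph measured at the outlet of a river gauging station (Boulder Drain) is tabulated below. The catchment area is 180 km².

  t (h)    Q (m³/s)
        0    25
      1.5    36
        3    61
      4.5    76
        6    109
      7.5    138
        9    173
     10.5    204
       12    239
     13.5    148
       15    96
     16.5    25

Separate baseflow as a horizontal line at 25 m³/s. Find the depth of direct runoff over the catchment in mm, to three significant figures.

d ≈ 30.9 mm

Direct runoff: 0.0, 11.0, 36.0, 51.0, 84.0, 113.0, 148.0, 179.0, 214.0, 123.0, 71.0, 0.0 m³/s; ΣQ_DR = 1030 m³/s.
V = ΣQ_DR · Δt = 1030 × 5400 s = 5.562 × 10^6 m³.
Over A = 180 km², depth = V / A = 30.9 mm.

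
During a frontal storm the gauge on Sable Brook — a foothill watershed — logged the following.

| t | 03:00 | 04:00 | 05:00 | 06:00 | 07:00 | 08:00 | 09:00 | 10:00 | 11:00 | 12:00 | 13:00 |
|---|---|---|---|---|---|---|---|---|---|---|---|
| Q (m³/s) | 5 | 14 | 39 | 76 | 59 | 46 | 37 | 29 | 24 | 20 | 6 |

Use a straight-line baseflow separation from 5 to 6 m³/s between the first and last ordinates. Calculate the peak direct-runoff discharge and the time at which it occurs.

Q_p = 70.70 m³/s at t = 06:00

Subtracting baseflow gives direct-runoff ordinates: 0.00, 8.90, 33.80, 70.70, 53.60, 40.50, 31.40, 23.30, 18.20, 14.10, 0.00 m³/s.
The maximum is 70.70 m³/s, occurring at the reading for t = 06:00.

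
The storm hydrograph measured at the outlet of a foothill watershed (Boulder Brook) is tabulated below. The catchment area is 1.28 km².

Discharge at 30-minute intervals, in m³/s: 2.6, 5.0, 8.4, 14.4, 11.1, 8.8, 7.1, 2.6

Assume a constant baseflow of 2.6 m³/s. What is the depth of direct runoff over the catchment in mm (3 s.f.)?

Direct runoff: 0.0, 2.4, 5.8, 11.8, 8.5, 6.2, 4.5, 0.0 m³/s; ΣQ_DR = 39.20 m³/s.
V = ΣQ_DR · Δt = 39.20 × 1800 s = 70560 m³.
Over A = 1.28 km², depth = V / A = 55.1 mm.

d ≈ 55.1 mm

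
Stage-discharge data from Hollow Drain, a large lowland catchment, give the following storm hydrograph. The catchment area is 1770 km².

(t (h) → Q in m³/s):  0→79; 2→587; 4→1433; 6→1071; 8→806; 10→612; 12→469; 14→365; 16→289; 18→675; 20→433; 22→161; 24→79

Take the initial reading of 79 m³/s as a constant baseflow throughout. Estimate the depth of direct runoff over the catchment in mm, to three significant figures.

Direct runoff: 0.0, 508.0, 1354.0, 992.0, 727.0, 533.0, 390.0, 286.0, 210.0, 596.0, 354.0, 82.0, 0.0 m³/s; ΣQ_DR = 6032 m³/s.
V = ΣQ_DR · Δt = 6032 × 7200 s = 4.343 × 10^7 m³.
Over A = 1770 km², depth = V / A = 24.5 mm.

d ≈ 24.5 mm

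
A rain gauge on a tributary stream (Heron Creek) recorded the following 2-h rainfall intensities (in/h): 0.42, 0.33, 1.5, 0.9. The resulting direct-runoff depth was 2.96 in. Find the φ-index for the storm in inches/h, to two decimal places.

Only the 2 blocks with intensity above φ contribute runoff: 1.5, 0.9 in/h.
Σ(I−φ)·Δt = d  ⇒  (1.5+0.9 − 2φ)·2 = 2.96
φ = (2.400 − 2.96/2) / 2 = 0.46 in/h.

φ ≈ 0.46 in/h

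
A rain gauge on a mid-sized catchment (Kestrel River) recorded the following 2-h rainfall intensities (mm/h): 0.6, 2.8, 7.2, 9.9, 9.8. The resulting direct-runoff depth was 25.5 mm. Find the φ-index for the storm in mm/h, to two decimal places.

φ ≈ 4.72 mm/h

Only the 3 blocks with intensity above φ contribute runoff: 7.2, 9.9, 9.8 mm/h.
Σ(I−φ)·Δt = d  ⇒  (7.2+9.9+9.8 − 3φ)·2 = 25.5
φ = (26.90 − 25.5/2) / 3 = 4.72 mm/h.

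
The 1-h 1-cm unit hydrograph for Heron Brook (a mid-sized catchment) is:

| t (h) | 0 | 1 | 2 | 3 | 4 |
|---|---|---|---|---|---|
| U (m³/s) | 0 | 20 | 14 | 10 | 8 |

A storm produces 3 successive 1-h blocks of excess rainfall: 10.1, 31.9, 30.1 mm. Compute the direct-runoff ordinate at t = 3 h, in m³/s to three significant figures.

By discrete convolution, Q_j = Σ (P_i / 10 mm) · U_{j−i}.
At t = 3 h (j=3): Q = (10.1/10)·10 + (31.9/10)·14 + (30.1/10)·20 = 115 m³/s.

Q ≈ 115 m³/s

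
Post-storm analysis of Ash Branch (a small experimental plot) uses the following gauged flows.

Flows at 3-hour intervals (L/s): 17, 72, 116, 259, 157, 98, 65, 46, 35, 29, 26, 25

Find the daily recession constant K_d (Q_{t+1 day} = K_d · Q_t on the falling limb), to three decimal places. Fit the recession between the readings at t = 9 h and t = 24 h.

K_d ≈ 0.041

Between t = 9 h and t = 24 h the flow falls from 259 to 35 L/s over 5×3 h = 15 h.
Per-interval ratio K = (35/259)^(1/5) = 0.6701; K_d = K^(24/3) = 0.041.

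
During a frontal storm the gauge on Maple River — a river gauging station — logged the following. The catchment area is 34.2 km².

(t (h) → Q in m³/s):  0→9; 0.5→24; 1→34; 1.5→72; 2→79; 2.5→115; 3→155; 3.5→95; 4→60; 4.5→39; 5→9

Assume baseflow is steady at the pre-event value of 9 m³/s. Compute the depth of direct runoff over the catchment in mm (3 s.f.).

d ≈ 31.2 mm

Direct runoff: 0.0, 15.0, 25.0, 63.0, 70.0, 106.0, 146.0, 86.0, 51.0, 30.0, 0.0 m³/s; ΣQ_DR = 592.0 m³/s.
V = ΣQ_DR · Δt = 592.0 × 1800 s = 1.066 × 10^6 m³.
Over A = 34.2 km², depth = V / A = 31.2 mm.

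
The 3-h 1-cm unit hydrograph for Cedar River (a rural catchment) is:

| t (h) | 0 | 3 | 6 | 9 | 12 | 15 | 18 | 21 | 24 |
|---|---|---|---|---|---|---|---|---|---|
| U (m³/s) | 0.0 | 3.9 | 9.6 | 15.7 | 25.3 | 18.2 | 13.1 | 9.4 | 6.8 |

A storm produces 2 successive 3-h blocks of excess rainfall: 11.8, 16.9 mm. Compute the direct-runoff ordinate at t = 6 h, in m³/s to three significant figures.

Q ≈ 17.9 m³/s

By discrete convolution, Q_j = Σ (P_i / 10 mm) · U_{j−i}.
At t = 6 h (j=2): Q = (11.8/10)·9.6 + (16.9/10)·3.9 = 17.9 m³/s.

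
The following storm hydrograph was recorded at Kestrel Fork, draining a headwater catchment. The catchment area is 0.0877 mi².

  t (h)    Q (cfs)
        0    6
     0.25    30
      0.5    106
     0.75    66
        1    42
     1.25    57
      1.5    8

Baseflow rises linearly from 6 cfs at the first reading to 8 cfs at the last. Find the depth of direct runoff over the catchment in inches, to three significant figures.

d ≈ 1.17 in

Direct runoff: 0.00, 23.67, 99.33, 59.00, 34.67, 49.33, 0.00 cfs; ΣQ_DR = 266.0 cfs.
V = ΣQ_DR · Δt = 266.0 × 900 s = 2.394 × 10^5 ft³.
Over A = 0.0877 mi², depth = V / A = 1.17 in.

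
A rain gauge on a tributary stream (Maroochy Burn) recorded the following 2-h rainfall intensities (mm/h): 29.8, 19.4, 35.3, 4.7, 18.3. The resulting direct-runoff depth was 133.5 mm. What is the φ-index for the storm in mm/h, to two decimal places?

φ ≈ 9.01 mm/h

Only the 4 blocks with intensity above φ contribute runoff: 29.8, 19.4, 35.3, 18.3 mm/h.
Σ(I−φ)·Δt = d  ⇒  (29.8+19.4+35.3+18.3 − 4φ)·2 = 133.5
φ = (102.8 − 133.5/2) / 4 = 9.01 mm/h.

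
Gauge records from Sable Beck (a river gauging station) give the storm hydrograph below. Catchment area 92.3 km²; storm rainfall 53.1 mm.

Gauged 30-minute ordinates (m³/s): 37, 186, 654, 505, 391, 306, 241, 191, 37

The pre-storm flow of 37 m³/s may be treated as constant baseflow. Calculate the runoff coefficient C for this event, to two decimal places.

ΣQ_DR = 2215 m³/s; V = ΣQ_DR·Δt = 3.987 × 10^6 m³.
Runoff depth d = V / A = 43.20 mm.
C = d / P = 43.20 / 53.1 = 0.81.

C ≈ 0.81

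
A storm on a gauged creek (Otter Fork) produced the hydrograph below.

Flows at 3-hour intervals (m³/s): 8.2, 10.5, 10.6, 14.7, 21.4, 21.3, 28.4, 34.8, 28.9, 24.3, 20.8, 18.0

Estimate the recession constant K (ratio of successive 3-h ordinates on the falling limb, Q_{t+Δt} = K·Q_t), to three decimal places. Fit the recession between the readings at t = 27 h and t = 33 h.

Using the recession-limb readings at t = 27 h and t = 33 h: Q falls from 24.3 to 18.0 m³/s over 2 intervals.
K = (Q₂/Q₁)^(1/2) = (18.0/24.3)^(1/2) = 0.861.

K ≈ 0.861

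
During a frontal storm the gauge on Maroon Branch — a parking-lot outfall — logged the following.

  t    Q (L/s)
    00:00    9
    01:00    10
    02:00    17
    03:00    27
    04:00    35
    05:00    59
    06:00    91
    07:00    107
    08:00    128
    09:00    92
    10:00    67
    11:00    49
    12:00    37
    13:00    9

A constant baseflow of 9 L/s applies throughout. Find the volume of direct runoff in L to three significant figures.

V ≈ 2.20 × 10^6 L

Direct-runoff ordinates (Q − Q_b): 0.0, 1.0, 8.0, 18.0, 26.0, 50.0, 82.0, 98.0, 119.0, 83.0, 58.0, 40.0, 28.0, 0.0 L/s.
ΣQ_DR = 611.0 L/s.
With Δt = 1 h = 3600 s, V = ΣQ_DR · Δt = 611.0 × 3600 = 2.20 × 10^6 L.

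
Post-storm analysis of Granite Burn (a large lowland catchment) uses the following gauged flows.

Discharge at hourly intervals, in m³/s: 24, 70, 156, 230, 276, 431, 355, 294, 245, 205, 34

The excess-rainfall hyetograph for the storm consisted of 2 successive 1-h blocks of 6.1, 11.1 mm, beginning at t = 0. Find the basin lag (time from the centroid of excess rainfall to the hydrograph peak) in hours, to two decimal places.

Centroid of excess rainfall: t_c = Σ P_i·t̄_i / ΣP_i = 1.1453 h (block centres at 0.5, 1.5 h).
Hydrograph peak occurs at t = 5 h, so basin lag t_L = 5 − 1.1453 = 3.85 h.

t_L ≈ 3.85 h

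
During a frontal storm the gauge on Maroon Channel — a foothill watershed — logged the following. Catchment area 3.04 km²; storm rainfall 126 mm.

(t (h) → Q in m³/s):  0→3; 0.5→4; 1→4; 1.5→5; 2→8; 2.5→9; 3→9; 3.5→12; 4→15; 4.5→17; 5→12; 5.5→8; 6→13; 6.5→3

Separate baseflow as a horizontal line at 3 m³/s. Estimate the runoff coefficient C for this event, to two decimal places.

ΣQ_DR = 80.00 m³/s; V = ΣQ_DR·Δt = 1.440 × 10^5 m³.
Runoff depth d = V / A = 47.37 mm.
C = d / P = 47.37 / 126 = 0.38.

C ≈ 0.38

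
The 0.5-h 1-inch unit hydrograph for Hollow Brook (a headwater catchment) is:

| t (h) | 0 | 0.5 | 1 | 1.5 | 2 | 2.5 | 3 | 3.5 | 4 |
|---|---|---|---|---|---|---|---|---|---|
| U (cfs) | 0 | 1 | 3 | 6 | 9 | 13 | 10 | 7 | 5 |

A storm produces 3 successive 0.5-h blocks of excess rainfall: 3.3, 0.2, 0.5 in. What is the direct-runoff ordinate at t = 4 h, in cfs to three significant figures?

By discrete convolution, Q_j = Σ (P_i / 1 in) · U_{j−i}.
At t = 4 h (j=8): Q = (3.3/1)·5 + (0.2/1)·7 + (0.5/1)·10 = 22.9 cfs.

Q ≈ 22.9 cfs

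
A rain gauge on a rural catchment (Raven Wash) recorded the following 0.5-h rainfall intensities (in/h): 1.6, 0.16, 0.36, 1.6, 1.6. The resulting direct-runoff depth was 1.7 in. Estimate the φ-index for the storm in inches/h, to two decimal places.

Only the 3 blocks with intensity above φ contribute runoff: 1.6, 1.6, 1.6 in/h.
Σ(I−φ)·Δt = d  ⇒  (1.6+1.6+1.6 − 3φ)·0.5 = 1.7
φ = (4.800 − 1.7/0.5) / 3 = 0.47 in/h.

φ ≈ 0.47 in/h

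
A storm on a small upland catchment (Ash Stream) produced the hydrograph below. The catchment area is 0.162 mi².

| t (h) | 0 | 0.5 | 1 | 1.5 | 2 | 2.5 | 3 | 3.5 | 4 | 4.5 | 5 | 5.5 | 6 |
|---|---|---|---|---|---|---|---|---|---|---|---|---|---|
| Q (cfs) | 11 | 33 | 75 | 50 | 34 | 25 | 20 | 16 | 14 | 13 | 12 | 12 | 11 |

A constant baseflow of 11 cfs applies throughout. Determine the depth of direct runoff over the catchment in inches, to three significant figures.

Direct runoff: 0.0, 22.0, 64.0, 39.0, 23.0, 14.0, 9.0, 5.0, 3.0, 2.0, 1.0, 1.0, 0.0 cfs; ΣQ_DR = 183.0 cfs.
V = ΣQ_DR · Δt = 183.0 × 1800 s = 3.294 × 10^5 ft³.
Over A = 0.162 mi², depth = V / A = 0.875 in.

d ≈ 0.875 in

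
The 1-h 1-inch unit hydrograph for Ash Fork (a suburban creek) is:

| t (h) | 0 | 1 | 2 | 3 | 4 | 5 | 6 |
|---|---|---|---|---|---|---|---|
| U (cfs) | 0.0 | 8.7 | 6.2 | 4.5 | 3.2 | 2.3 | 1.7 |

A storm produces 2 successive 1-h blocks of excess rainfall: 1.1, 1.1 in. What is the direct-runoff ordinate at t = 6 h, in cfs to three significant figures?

By discrete convolution, Q_j = Σ (P_i / 1 in) · U_{j−i}.
At t = 6 h (j=6): Q = (1.1/1)·1.7 + (1.1/1)·2.3 = 4.40 cfs.

Q ≈ 4.40 cfs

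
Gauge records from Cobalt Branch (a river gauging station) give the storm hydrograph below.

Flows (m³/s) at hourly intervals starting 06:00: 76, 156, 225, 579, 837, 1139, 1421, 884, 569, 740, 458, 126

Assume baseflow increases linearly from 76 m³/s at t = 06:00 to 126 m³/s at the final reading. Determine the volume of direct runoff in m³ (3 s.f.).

Direct-runoff ordinates (Q − Q_b): 0.00, 75.45, 139.91, 489.36, 742.82, 1040.27, 1317.73, 776.18, 456.64, 623.09, 336.55, 0.00 m³/s.
ΣQ_DR = 5998 m³/s.
With Δt = 1 h = 3600 s, V = ΣQ_DR · Δt = 5998 × 3600 = 2.16 × 10^7 m³.

V ≈ 2.16 × 10^7 m³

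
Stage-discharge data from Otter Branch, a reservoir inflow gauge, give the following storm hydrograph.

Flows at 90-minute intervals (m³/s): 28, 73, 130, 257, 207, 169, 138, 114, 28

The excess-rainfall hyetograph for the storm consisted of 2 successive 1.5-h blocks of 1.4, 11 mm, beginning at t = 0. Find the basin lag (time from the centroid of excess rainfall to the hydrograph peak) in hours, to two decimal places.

t_L ≈ 2.42 h

Centroid of excess rainfall: t_c = Σ P_i·t̄_i / ΣP_i = 2.0806 h (block centres at 0.75, 2.25 h).
Hydrograph peak occurs at t = 4.5 h, so basin lag t_L = 4.5 − 2.0806 = 2.42 h.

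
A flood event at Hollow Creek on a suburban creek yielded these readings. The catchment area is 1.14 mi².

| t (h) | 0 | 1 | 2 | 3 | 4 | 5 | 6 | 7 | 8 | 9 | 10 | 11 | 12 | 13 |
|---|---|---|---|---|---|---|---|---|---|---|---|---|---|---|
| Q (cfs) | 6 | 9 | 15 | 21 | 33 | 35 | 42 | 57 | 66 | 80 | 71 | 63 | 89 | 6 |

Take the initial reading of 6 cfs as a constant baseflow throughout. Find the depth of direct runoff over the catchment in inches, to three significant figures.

Direct runoff: 0.0, 3.0, 9.0, 15.0, 27.0, 29.0, 36.0, 51.0, 60.0, 74.0, 65.0, 57.0, 83.0, 0.0 cfs; ΣQ_DR = 509.0 cfs.
V = ΣQ_DR · Δt = 509.0 × 3600 s = 1.832 × 10^6 ft³.
Over A = 1.14 mi², depth = V / A = 0.692 in.

d ≈ 0.692 in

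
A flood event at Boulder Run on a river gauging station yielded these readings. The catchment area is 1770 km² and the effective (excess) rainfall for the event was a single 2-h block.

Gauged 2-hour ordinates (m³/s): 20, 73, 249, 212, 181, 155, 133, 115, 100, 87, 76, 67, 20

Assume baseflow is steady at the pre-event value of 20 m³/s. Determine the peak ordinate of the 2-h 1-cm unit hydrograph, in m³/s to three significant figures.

U_p ≈ 458 m³/s

Direct runoff: 0.0, 53.0, 229.0, 192.0, 161.0, 135.0, 113.0, 95.0, 80.0, 67.0, 56.0, 47.0, 0.0 m³/s; ΣQ_DR = 1228 m³/s, peak = 229.0 m³/s.
Runoff depth d = ΣQ_DR·Δt / A = 1228 × 7200 / (1770 km²) = 4.995 mm.
The 1-cm UH is the DRH scaled by (10 mm)/d, so U_p = 229.0 × 10/4.995 = 458 m³/s.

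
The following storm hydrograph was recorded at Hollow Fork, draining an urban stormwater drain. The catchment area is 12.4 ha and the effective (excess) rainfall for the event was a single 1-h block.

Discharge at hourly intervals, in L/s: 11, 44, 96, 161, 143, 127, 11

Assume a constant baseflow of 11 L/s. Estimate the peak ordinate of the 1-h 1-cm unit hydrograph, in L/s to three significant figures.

Direct runoff: 0.0, 33.0, 85.0, 150.0, 132.0, 116.0, 0.0 L/s; ΣQ_DR = 516.0 L/s, peak = 150.0 L/s.
Runoff depth d = ΣQ_DR·Δt / A = 516.0 × 3600 / (12.4 ha) = 14.98 mm.
The 1-cm UH is the DRH scaled by (10 mm)/d, so U_p = 150.0 × 10/14.98 = 100 L/s.

U_p ≈ 100 L/s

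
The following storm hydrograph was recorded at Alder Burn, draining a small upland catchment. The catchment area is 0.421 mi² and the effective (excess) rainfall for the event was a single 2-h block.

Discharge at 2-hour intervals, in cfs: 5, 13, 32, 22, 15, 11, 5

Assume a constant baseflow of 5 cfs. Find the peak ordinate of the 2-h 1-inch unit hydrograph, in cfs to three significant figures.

Direct runoff: 0.0, 8.0, 27.0, 17.0, 10.0, 6.0, 0.0 cfs; ΣQ_DR = 68.00 cfs, peak = 27.0 cfs.
Runoff depth d = ΣQ_DR·Δt / A = 68.00 × 7200 / (0.421 mi²) = 0.5006 in.
The 1-inch UH is the DRH scaled by (1 in)/d, so U_p = 27.0 × 1/0.5006 = 53.9 cfs.

U_p ≈ 53.9 cfs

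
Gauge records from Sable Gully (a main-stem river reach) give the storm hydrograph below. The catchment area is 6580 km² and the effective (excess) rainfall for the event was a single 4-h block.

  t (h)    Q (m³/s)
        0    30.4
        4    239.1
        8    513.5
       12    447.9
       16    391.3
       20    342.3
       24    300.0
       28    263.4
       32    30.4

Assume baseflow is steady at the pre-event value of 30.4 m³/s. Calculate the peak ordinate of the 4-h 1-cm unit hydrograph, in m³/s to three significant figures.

Direct runoff: 0.0, 208.7, 483.1, 417.5, 360.9, 311.9, 269.6, 233.0, 0.0 m³/s; ΣQ_DR = 2285 m³/s, peak = 483.1 m³/s.
Runoff depth d = ΣQ_DR·Δt / A = 2285 × 14400 / (6580 km²) = 5.000 mm.
The 1-cm UH is the DRH scaled by (10 mm)/d, so U_p = 483.1 × 10/5.000 = 966 m³/s.

U_p ≈ 966 m³/s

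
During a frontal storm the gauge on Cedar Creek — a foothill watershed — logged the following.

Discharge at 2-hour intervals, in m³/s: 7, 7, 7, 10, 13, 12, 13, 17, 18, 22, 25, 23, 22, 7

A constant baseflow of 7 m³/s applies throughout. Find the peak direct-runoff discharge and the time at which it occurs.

Subtracting baseflow gives direct-runoff ordinates: 0.0, 0.0, 0.0, 3.0, 6.0, 5.0, 6.0, 10.0, 11.0, 15.0, 18.0, 16.0, 15.0, 0.0 m³/s.
The maximum is 18.0 m³/s, occurring at the reading for t = 20 h.

Q_p = 18.0 m³/s at t = 20 h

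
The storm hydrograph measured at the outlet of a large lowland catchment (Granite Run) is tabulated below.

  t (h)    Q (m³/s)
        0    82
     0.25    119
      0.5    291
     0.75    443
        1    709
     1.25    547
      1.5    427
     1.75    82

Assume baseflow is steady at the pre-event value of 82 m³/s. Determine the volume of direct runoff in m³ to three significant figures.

Direct-runoff ordinates (Q − Q_b): 0.0, 37.0, 209.0, 361.0, 627.0, 465.0, 345.0, 0.0 m³/s.
ΣQ_DR = 2044 m³/s.
With Δt = 0.25 h = 900 s, V = ΣQ_DR · Δt = 2044 × 900 = 1.84 × 10^6 m³.

V ≈ 1.84 × 10^6 m³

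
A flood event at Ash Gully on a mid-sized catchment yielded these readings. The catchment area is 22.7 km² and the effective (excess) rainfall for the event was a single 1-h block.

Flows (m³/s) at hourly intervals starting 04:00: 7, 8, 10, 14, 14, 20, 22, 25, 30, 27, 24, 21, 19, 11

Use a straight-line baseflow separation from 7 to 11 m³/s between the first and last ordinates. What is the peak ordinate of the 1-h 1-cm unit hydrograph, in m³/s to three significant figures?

Direct runoff: 0.00, 0.69, 2.38, 6.08, 5.77, 11.46, 13.15, 15.85, 20.54, 17.23, 13.92, 10.62, 8.31, 0.00 m³/s; ΣQ_DR = 126.0 m³/s, peak = 20.54 m³/s.
Runoff depth d = ΣQ_DR·Δt / A = 126.0 × 3600 / (22.7 km²) = 19.98 mm.
The 1-cm UH is the DRH scaled by (10 mm)/d, so U_p = 20.54 × 10/19.98 = 10.3 m³/s.

U_p ≈ 10.3 m³/s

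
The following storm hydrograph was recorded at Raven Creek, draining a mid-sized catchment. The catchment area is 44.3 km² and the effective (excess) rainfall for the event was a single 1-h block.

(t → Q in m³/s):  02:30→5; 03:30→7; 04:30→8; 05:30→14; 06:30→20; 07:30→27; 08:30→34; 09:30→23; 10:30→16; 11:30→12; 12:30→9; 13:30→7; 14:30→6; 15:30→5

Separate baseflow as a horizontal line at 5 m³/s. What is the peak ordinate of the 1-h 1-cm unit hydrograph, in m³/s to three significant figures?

Direct runoff: 0.0, 2.0, 3.0, 9.0, 15.0, 22.0, 29.0, 18.0, 11.0, 7.0, 4.0, 2.0, 1.0, 0.0 m³/s; ΣQ_DR = 123.0 m³/s, peak = 29.0 m³/s.
Runoff depth d = ΣQ_DR·Δt / A = 123.0 × 3600 / (44.3 km²) = 9.995 mm.
The 1-cm UH is the DRH scaled by (10 mm)/d, so U_p = 29.0 × 10/9.995 = 29.0 m³/s.

U_p ≈ 29.0 m³/s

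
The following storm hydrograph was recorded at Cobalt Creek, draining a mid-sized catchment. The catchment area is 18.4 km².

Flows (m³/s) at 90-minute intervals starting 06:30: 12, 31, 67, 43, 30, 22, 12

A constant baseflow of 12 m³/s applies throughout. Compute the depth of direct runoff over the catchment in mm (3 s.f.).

d ≈ 39.0 mm

Direct runoff: 0.0, 19.0, 55.0, 31.0, 18.0, 10.0, 0.0 m³/s; ΣQ_DR = 133.0 m³/s.
V = ΣQ_DR · Δt = 133.0 × 5400 s = 7.182 × 10^5 m³.
Over A = 18.4 km², depth = V / A = 39.0 mm.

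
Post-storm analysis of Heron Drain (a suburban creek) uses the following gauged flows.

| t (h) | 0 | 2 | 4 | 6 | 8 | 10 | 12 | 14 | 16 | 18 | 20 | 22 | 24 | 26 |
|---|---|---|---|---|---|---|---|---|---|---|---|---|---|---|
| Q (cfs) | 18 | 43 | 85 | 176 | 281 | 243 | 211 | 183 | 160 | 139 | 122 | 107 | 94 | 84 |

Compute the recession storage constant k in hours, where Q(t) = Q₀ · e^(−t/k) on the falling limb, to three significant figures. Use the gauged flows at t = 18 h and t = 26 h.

On the falling limb, Q drops from 139 to 84 cfs between t = 18 h and t = 26 h (Δt = 8 h).
k = −Δt / ln(Q₂/Q₁) = −8 / ln(84/139) = 15.9 h.

k ≈ 15.9 h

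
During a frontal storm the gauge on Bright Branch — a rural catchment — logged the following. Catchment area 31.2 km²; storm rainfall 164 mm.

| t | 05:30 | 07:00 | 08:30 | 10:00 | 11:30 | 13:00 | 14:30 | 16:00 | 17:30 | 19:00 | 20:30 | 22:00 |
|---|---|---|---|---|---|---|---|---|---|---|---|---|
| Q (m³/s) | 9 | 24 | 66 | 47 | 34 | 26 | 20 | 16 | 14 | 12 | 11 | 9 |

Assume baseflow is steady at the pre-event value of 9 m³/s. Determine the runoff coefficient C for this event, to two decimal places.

ΣQ_DR = 180.0 m³/s; V = ΣQ_DR·Δt = 9.720 × 10^5 m³.
Runoff depth d = V / A = 31.15 mm.
C = d / P = 31.15 / 164 = 0.19.

C ≈ 0.19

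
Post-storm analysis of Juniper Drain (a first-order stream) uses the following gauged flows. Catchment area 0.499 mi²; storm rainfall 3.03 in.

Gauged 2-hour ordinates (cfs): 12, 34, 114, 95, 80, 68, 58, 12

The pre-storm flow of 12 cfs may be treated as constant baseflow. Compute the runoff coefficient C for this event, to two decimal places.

ΣQ_DR = 377.0 cfs; V = ΣQ_DR·Δt = 2.714 × 10^6 ft³.
Runoff depth d = V / A = 2.341 in.
C = d / P = 2.341 / 3.03 = 0.77.

C ≈ 0.77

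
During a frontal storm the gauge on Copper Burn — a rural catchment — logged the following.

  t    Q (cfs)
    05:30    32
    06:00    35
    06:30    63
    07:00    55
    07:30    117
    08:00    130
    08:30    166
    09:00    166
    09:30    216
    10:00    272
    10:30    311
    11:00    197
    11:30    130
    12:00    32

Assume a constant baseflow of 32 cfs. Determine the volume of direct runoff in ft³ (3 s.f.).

Direct-runoff ordinates (Q − Q_b): 0.0, 3.0, 31.0, 23.0, 85.0, 98.0, 134.0, 134.0, 184.0, 240.0, 279.0, 165.0, 98.0, 0.0 cfs.
ΣQ_DR = 1474 cfs.
With Δt = 0.5 h = 1800 s, V = ΣQ_DR · Δt = 1474 × 1800 = 2.65 × 10^6 ft³.

V ≈ 2.65 × 10^6 ft³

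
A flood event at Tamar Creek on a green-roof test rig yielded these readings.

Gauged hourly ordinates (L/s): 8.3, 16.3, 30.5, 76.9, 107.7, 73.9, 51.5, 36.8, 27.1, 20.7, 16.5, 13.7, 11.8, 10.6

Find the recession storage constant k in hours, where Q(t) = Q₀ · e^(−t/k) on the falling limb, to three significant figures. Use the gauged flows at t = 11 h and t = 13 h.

On the falling limb, Q drops from 13.7 to 10.6 L/s between t = 11 h and t = 13 h (Δt = 2 h).
k = −Δt / ln(Q₂/Q₁) = −2 / ln(10.6/13.7) = 7.80 h.

k ≈ 7.80 h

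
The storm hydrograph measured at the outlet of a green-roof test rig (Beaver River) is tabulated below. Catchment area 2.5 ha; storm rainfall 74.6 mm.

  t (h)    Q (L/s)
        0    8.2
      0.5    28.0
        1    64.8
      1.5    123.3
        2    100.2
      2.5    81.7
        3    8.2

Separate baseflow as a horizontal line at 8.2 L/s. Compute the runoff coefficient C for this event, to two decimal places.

C ≈ 0.34

ΣQ_DR = 357.0 L/s; V = ΣQ_DR·Δt = 6.426 × 10^5 L.
Runoff depth d = V / A = 25.70 mm.
C = d / P = 25.70 / 74.6 = 0.34.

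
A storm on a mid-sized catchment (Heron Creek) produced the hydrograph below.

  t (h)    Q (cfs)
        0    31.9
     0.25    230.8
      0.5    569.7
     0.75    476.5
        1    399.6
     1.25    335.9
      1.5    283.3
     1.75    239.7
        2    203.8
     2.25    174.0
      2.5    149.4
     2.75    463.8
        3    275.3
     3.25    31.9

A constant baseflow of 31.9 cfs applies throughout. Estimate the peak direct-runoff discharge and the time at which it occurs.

Q_p = 537.8 cfs at t = 0.5 h

Subtracting baseflow gives direct-runoff ordinates: 0.0, 198.9, 537.8, 444.6, 367.7, 304.0, 251.4, 207.8, 171.9, 142.1, 117.5, 431.9, 243.4, 0.0 cfs.
The maximum is 537.8 cfs, occurring at the reading for t = 0.5 h.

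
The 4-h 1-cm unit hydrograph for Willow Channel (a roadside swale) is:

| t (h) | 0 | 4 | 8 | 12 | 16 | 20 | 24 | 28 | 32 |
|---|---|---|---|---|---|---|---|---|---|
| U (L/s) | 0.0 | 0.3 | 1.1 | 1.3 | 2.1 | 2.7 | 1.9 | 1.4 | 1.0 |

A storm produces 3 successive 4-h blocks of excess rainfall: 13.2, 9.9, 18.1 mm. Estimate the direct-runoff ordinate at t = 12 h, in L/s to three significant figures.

By discrete convolution, Q_j = Σ (P_i / 10 mm) · U_{j−i}.
At t = 12 h (j=3): Q = (13.2/10)·1.3 + (9.9/10)·1.1 + (18.1/10)·0.3 = 3.35 L/s.

Q ≈ 3.35 L/s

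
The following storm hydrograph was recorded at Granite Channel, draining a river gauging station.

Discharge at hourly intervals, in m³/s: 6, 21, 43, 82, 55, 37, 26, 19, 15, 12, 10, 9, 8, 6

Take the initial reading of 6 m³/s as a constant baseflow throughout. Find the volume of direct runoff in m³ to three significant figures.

Direct-runoff ordinates (Q − Q_b): 0.0, 15.0, 37.0, 76.0, 49.0, 31.0, 20.0, 13.0, 9.0, 6.0, 4.0, 3.0, 2.0, 0.0 m³/s.
ΣQ_DR = 265.0 m³/s.
With Δt = 1 h = 3600 s, V = ΣQ_DR · Δt = 265.0 × 3600 = 9.54 × 10^5 m³.

V ≈ 9.54 × 10^5 m³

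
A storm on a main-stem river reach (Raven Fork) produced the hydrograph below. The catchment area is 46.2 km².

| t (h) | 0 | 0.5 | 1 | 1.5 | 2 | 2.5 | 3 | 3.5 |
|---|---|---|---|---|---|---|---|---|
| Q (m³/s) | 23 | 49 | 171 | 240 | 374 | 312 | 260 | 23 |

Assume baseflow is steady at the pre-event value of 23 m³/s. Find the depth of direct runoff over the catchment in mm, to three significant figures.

d ≈ 49.4 mm

Direct runoff: 0.0, 26.0, 148.0, 217.0, 351.0, 289.0, 237.0, 0.0 m³/s; ΣQ_DR = 1268 m³/s.
V = ΣQ_DR · Δt = 1268 × 1800 s = 2.282 × 10^6 m³.
Over A = 46.2 km², depth = V / A = 49.4 mm.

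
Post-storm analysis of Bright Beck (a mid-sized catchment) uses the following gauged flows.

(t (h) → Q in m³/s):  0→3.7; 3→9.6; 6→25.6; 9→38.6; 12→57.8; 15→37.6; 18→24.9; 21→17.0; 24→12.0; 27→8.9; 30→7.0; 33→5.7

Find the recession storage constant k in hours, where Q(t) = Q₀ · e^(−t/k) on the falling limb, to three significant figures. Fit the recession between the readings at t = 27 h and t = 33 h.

On the falling limb, Q drops from 8.9 to 5.7 m³/s between t = 27 h and t = 33 h (Δt = 6 h).
k = −Δt / ln(Q₂/Q₁) = −6 / ln(5.7/8.9) = 13.5 h.

k ≈ 13.5 h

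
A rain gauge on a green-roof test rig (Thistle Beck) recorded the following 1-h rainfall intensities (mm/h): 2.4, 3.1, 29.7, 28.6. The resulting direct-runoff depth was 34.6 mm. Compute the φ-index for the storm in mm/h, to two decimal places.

Only the 2 blocks with intensity above φ contribute runoff: 29.7, 28.6 mm/h.
Σ(I−φ)·Δt = d  ⇒  (29.7+28.6 − 2φ)·1 = 34.6
φ = (58.30 − 34.6/1) / 2 = 11.85 mm/h.

φ ≈ 11.85 mm/h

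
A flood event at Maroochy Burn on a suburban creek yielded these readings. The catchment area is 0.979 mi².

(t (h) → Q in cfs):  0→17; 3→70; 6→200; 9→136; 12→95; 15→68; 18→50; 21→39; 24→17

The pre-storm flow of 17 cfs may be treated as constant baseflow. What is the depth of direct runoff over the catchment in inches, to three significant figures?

d ≈ 2.56 in

Direct runoff: 0.0, 53.0, 183.0, 119.0, 78.0, 51.0, 33.0, 22.0, 0.0 cfs; ΣQ_DR = 539.0 cfs.
V = ΣQ_DR · Δt = 539.0 × 10800 s = 5.821 × 10^6 ft³.
Over A = 0.979 mi², depth = V / A = 2.56 in.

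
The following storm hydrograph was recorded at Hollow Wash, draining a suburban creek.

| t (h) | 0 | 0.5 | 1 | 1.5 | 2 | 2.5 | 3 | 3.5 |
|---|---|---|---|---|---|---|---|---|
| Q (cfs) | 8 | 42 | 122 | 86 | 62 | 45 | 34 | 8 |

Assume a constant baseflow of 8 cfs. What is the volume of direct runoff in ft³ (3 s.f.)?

V ≈ 6.17 × 10^5 ft³

Direct-runoff ordinates (Q − Q_b): 0.0, 34.0, 114.0, 78.0, 54.0, 37.0, 26.0, 0.0 cfs.
ΣQ_DR = 343.0 cfs.
With Δt = 0.5 h = 1800 s, V = ΣQ_DR · Δt = 343.0 × 1800 = 6.17 × 10^5 ft³.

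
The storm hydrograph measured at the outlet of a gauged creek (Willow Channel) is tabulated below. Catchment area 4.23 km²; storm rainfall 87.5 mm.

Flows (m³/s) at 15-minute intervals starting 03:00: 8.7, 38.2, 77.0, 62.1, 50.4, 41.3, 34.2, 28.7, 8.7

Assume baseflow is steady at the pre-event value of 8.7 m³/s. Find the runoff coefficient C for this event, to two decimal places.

C ≈ 0.66

ΣQ_DR = 271.0 m³/s; V = ΣQ_DR·Δt = 2.439 × 10^5 m³.
Runoff depth d = V / A = 57.66 mm.
C = d / P = 57.66 / 87.5 = 0.66.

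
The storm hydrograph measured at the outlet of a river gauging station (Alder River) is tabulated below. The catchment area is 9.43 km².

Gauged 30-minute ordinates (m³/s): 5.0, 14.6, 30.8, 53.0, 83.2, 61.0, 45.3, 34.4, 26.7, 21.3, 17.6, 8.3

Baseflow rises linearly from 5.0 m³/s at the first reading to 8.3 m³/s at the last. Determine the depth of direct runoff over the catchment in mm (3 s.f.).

Direct runoff: 0.00, 9.30, 25.20, 47.10, 77.00, 54.50, 38.50, 27.30, 19.30, 13.60, 9.60, 0.00 m³/s; ΣQ_DR = 321.4 m³/s.
V = ΣQ_DR · Δt = 321.4 × 1800 s = 5.785 × 10^5 m³.
Over A = 9.43 km², depth = V / A = 61.3 mm.

d ≈ 61.3 mm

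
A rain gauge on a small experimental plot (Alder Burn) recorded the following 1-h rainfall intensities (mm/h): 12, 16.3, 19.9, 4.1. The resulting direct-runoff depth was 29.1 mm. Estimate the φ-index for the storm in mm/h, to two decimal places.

Only the 3 blocks with intensity above φ contribute runoff: 12, 16.3, 19.9 mm/h.
Σ(I−φ)·Δt = d  ⇒  (12+16.3+19.9 − 3φ)·1 = 29.1
φ = (48.20 − 29.1/1) / 3 = 6.37 mm/h.

φ ≈ 6.37 mm/h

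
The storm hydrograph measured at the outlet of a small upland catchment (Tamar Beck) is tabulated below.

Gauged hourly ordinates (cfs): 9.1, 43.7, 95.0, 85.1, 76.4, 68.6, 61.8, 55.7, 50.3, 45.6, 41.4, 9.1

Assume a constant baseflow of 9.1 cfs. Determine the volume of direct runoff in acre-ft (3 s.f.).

Direct-runoff ordinates (Q − Q_b): 0.0, 34.6, 85.9, 76.0, 67.3, 59.5, 52.7, 46.6, 41.2, 36.5, 32.3, 0.0 cfs.
ΣQ_DR = 532.6 cfs.
With Δt = 1 h = 3600 s, V = ΣQ_DR · Δt = 532.6 × 3600 = 1.92 × 10^6 ft³ = 44.0 acre-ft.

V ≈ 44.0 acre-ft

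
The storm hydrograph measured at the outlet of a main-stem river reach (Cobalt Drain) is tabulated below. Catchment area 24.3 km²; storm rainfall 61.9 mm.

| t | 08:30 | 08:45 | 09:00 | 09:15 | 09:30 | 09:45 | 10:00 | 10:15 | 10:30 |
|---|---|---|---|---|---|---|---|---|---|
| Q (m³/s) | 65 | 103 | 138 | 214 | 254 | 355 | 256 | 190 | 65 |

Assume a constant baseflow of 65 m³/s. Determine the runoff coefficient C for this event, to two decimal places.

C ≈ 0.63

ΣQ_DR = 1055 m³/s; V = ΣQ_DR·Δt = 9.495 × 10^5 m³.
Runoff depth d = V / A = 39.07 mm.
C = d / P = 39.07 / 61.9 = 0.63.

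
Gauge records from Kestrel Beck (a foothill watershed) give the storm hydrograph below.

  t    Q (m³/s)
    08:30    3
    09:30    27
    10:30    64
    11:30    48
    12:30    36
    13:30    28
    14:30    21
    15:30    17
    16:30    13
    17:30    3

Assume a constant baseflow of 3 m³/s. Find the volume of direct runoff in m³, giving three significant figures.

Direct-runoff ordinates (Q − Q_b): 0.0, 24.0, 61.0, 45.0, 33.0, 25.0, 18.0, 14.0, 10.0, 0.0 m³/s.
ΣQ_DR = 230.0 m³/s.
With Δt = 1 h = 3600 s, V = ΣQ_DR · Δt = 230.0 × 3600 = 8.28 × 10^5 m³.

V ≈ 8.28 × 10^5 m³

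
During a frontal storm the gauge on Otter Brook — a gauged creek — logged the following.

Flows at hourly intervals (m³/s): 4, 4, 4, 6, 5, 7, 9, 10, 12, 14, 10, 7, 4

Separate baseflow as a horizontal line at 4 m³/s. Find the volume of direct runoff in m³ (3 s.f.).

V ≈ 1.58 × 10^5 m³

Direct-runoff ordinates (Q − Q_b): 0.0, 0.0, 0.0, 2.0, 1.0, 3.0, 5.0, 6.0, 8.0, 10.0, 6.0, 3.0, 0.0 m³/s.
ΣQ_DR = 44.00 m³/s.
With Δt = 1 h = 3600 s, V = ΣQ_DR · Δt = 44.00 × 3600 = 1.58 × 10^5 m³.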